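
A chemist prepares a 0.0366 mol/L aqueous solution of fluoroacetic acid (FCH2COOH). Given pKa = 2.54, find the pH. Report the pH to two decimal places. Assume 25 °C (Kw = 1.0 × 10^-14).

FCH2COOH ⇌ FCH2COO- + H+
Ka = 10^(−2.54) = 2.88 × 10^-3
Ka = [H+]²/(0.0366 − [H+]) = 2.88 × 10^-3
The 5% rule fails; solving [H+]² + Ka·[H+] − Ka·C₀ = 0 exactly:
[H+] = [−0.00288 + √(0.00288² + 0.000422)]/2 = 8.93 × 10^-3 M
pH = −log(8.93 × 10^-3) = 2.05

pH = 2.05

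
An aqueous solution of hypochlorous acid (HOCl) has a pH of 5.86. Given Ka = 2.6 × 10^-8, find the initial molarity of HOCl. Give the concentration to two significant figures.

[H+] = 10^(-5.86) = 1.38 × 10^-6 M = x
Ka = x²/(C₀ − x) ⇒ C₀ = x + x²/Ka
C₀ = 1.38 × 10^-6 + (1.38 × 10^-6)²/(2.6 × 10^-8) = 7.46 × 10^-5 M

C₀ = 7.5 × 10^-5 M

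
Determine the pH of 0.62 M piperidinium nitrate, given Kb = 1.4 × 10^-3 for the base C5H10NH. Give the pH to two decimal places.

C5H10NH2+ is the conjugate acid of the weak base C5H10NH.
Ka = Kw/Kb = 1.0×10^-14 / 1.4 × 10^-3 = 7.14 × 10^-12
Ka = x²/(0.62 − x) = 7.14 × 10^-12
Assume x ≪ 0.62: x ≈ √(7.14 × 10^-12 × 0.62) = 2.10 × 10^-6 M
(x/C₀ = 0.00034% < 5%, so the approximation holds.)
pH = −log[H+] = −log(2.10 × 10^-6) = 5.68

pH = 5.68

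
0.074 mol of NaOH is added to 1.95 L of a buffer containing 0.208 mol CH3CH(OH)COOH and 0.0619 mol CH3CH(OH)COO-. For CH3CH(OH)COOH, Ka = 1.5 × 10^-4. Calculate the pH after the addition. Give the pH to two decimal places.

After neutralization: n(CH3CH(OH)COOH) = 0.134 mol, n(CH3CH(OH)COO-) = 0.136 mol.
pKa = −log(1.5 × 10^-4) = 3.824
pH = pKa + log([A⁻]/[HA]) = 3.824 + log(0.136/0.134) = 3.824 +0.006

pH = 3.83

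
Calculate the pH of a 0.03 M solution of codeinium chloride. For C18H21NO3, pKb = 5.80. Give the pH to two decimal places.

C18H22NO3+ is the conjugate acid of the weak base C18H21NO3.
Kb = 10^(−5.80) = 1.58 × 10^-6
Ka = Kw/Kb = 1.0×10^-14 / 1.58 × 10^-6 = 6.33 × 10^-9
Ka = [H+]²/(0.03 − [H+]) = 6.33 × 10^-9
Since Ka ≪ C₀, [H+] ≈ √(Ka·C₀) = 1.38 × 10^-5 M.
pH = −log[H+] = −log(1.38 × 10^-5) = 4.86

pH = 4.86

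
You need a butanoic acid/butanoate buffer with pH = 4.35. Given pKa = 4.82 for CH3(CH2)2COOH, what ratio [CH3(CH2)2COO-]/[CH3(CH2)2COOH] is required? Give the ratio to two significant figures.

ratio = 0.34

pH = pKa + log(r) ⇒ log(r) = 4.35 − 4.82 = -0.47
r = [CH3(CH2)2COO-]/[CH3(CH2)2COOH] = 10^(-0.47) = 0.339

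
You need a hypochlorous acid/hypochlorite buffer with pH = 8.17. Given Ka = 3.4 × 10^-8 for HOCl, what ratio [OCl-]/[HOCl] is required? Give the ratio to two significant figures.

ratio = 5.0

pKa = -log(3.4 × 10^-8) = 7.469
pH = pKa + log(r) ⇒ log(r) = 8.17 − 7.469 = +0.701
r = [OCl-]/[HOCl] = 10^(+0.701) = 5.02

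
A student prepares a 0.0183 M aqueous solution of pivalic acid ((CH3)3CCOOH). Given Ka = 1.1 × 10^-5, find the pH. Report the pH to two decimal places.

pH = 3.35

(CH3)3CCOOH ⇌ (CH3)3CCOO- + H+
Let x = [H+] at equilibrium. Ka = x²/(0.0183 − x).
Assume x ≪ 0.0183: x ≈ √(1.1 × 10^-5 × 0.0183) = 4.49 × 10^-4 M
(x/C₀ = 2.5% < 5%, so the approximation holds.)
pH = −log(4.49 × 10^-4) = 3.35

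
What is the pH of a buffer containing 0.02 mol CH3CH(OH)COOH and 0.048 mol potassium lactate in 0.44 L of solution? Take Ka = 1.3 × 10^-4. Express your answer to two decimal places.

pH = 4.27

pKa = −log(1.3 × 10^-4) = 3.886
pH = pKa + log([A⁻]/[HA]) = 3.886 + log(0.048/0.02)
pH = 3.886 + (+0.380) = 4.27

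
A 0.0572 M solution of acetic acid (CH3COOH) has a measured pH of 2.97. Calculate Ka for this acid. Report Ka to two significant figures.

Ka = 2.0 × 10^-5

[H+] = 10^(-2.97) = 1.07 × 10^-3 M
At equilibrium [HA] = 0.0572 − 1.07 × 10^-3 = 5.61 × 10^-2 M
Ka = [H+][A-]/[HA] = (1.07 × 10^-3)² / 5.61 × 10^-2 = 2.0 × 10^-5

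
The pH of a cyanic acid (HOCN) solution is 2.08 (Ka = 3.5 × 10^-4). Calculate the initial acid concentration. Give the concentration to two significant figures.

C₀ = 2.1 × 10^-1 M

[H+] = 10^(-2.08) = 8.32 × 10^-3 M = x
Ka = x²/(C₀ − x) ⇒ C₀ = x + x²/Ka
C₀ = 8.32 × 10^-3 + (8.32 × 10^-3)²/(3.5 × 10^-4) = 2.06 × 10^-1 M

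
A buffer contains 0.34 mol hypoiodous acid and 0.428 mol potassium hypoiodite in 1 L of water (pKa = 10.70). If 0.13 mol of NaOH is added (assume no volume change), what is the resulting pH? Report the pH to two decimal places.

After neutralization: n(HOI) = 0.21 mol, n(OI-) = 0.558 mol.
pH = pKa + log(n_OI-/n_HOI) = 10.70 + log(0.558/0.21) = 10.70 + (+0.424)

pH = 11.12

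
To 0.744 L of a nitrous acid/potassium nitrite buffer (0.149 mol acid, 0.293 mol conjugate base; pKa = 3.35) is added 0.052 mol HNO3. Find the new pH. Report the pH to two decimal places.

pH = 3.43

Added H+ converts NO2- to HNO2: HNO2 → 0.201 mol, NO2- → 0.241 mol.
pH = pKa + log(n_NO2-/n_HNO2) = 3.35 + log(0.241/0.201) = 3.35 + (+0.079)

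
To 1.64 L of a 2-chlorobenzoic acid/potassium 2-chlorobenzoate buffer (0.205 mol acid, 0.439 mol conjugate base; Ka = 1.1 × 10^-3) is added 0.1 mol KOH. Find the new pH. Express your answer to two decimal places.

After neutralization: n(ClC6H4COOH) = 0.105 mol, n(ClC6H4COO-) = 0.539 mol.
pKa = −log(1.1 × 10^-3) = 2.959
Henderson–Hasselbalch with mole ratio 0.539/0.105: pH = 2.959 + (+0.710)

pH = 3.67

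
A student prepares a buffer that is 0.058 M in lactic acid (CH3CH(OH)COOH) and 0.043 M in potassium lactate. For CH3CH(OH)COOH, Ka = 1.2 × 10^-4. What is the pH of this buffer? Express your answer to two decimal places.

pKa = −log(1.2 × 10^-4) = 3.921
Using pH = pKa + log([base]/[acid]) with [base]/[acid] = 0.043/0.058:
pH = 3.921 + (-0.130) = 3.79

pH = 3.79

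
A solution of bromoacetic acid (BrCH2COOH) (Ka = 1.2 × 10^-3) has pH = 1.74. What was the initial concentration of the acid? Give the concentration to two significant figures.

[H+] = 10^(-1.74) = 1.82 × 10^-2 M = x
Ka = x²/(C₀ − x) ⇒ C₀ = x + x²/Ka
C₀ = 1.82 × 10^-2 + (1.82 × 10^-2)²/(1.2 × 10^-3) = 2.94 × 10^-1 M

C₀ = 2.9 × 10^-1 M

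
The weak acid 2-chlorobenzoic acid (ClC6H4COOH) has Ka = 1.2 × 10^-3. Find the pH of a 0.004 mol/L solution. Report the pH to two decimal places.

ClC6H4COOH ⇌ ClC6H4COO- + H+
Ka = [H+]²/(0.004 − [H+]) = 1.2 × 10^-3
The 5% rule fails; solving [H+]² + Ka·[H+] − Ka·C₀ = 0 exactly:
[H+] = (−Ka + √(Ka² + 4·Ka·C₀))/2 = 1.67 × 10^-3 M
pH = −log[H+] = −log(1.67 × 10^-3) = 2.78

pH = 2.78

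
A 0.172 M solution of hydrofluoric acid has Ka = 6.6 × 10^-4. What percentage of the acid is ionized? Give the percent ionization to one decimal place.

HF ⇌ F- + H+; let x = [H+] at equilibrium.
Solve x² + 0.00066x − 0.000114 = 0 → x = 1.03 × 10^-2 M
Fraction ionized = 1.03 × 10^-2 / 0.172 = 0.0599 → 6.0%

6.0%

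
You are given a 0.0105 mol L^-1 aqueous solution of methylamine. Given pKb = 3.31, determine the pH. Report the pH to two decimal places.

pH = 11.31

CH3NH2 + H2O ⇌ CH3NH3+ + OH-
Kb = 10^(−3.31) = 4.90 × 10^-4
From the ICE table, Kb = [OH-]²/(0.0105 − [OH-]) = 4.90 × 10^-4.
The 5% rule fails; solving [OH-]² + Kb·[OH-] − Kb·C₀ = 0 exactly:
[OH-] = (−Kb + √(Kb² + 4·Kb·C₀))/2 = 2.04 × 10^-3 M
pOH = 2.69, so pH = 14.00 − pOH = 11.31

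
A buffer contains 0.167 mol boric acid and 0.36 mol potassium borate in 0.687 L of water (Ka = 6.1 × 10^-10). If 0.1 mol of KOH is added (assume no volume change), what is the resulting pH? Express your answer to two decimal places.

OH- converts B(OH)3 to B(OH)4-: B(OH)3 → 0.067 mol, B(OH)4- → 0.46 mol.
pKa = −log(6.1 × 10^-10) = 9.215
pH = pKa + log(n_B(OH)4-/n_B(OH)3) = 9.215 + log(0.46/0.067) = 9.215 + (+0.837)

pH = 10.05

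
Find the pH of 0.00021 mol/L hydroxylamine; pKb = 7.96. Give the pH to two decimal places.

NH2OH + H2O ⇌ NH3OH+ + OH-
Kb = 10^(−7.96) = 1.10 × 10^-8
From the ICE table, Kb = [OH-]²/(0.00021 − [OH-]) = 1.10 × 10^-8.
Assume [OH-] ≪ 0.00021: [OH-] ≈ √(1.10 × 10^-8 × 0.00021) = 1.52 × 10^-6 M
pOH = 5.82, so pH = 14.00 − pOH = 8.18

pH = 8.18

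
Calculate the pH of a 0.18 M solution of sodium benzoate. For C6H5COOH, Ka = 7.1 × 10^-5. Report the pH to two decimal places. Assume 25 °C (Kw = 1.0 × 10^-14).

pH = 8.70

C6H5COO- is the conjugate base of the weak acid C6H5COOH.
Kb = Kw/Ka = 1.0×10^-14 / 7.1 × 10^-5 = 1.41 × 10^-10
Kb = x²/(0.18 − x) = 1.41 × 10^-10
Since Kb ≪ C₀, x ≈ √(Kb·C₀) = 5.04 × 10^-6 M.
(x/C₀ = 0.0028% < 5%, so the approximation holds.)
pOH = −log(5.04 × 10^-6) = 5.30; pH = 14.00 − 5.30 = 8.70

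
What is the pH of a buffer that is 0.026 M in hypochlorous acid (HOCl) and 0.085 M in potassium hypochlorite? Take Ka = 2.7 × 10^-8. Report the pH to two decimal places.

pKa = −log(2.7 × 10^-8) = 7.569
Using pH = pKa + log([base]/[acid]) with [base]/[acid] = 0.085/0.026:
pH = 7.569 + (+0.514) = 8.08

pH = 8.08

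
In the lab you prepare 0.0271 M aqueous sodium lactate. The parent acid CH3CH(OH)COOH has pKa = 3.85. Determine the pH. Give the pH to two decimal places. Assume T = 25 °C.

CH3CH(OH)COO- is the conjugate base of the weak acid CH3CH(OH)COOH.
Ka = 10^(−3.85) = 1.41 × 10^-4
Kb = Kw/Ka = 1.0×10^-14 / 1.41 × 10^-4 = 7.09 × 10^-11
Let x = [OH-] at equilibrium. Kb = x²/(0.0271 − x).
Neglecting x in the denominator: x = √(7.09 × 10^-11 × 0.0271) = 1.39 × 10^-6 M
pOH = 5.86, so pH = 14.00 − pOH = 8.14

pH = 8.14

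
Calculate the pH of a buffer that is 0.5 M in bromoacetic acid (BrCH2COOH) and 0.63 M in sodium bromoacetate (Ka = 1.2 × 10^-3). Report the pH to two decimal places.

pKa = −log(1.2 × 10^-3) = 2.921
pH = pKa + log([A⁻]/[HA]) = 2.921 + log(0.63/0.5)
pH = 2.921 + (+0.100) = 3.02

pH = 3.02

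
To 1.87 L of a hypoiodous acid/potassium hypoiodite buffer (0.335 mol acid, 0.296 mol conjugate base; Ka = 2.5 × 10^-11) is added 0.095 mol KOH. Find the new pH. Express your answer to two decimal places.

pH = 10.81

After neutralization: n(HOI) = 0.24 mol, n(OI-) = 0.391 mol.
pKa = −log(2.5 × 10^-11) = 10.602
Henderson–Hasselbalch with mole ratio 0.391/0.24: pH = 10.602 + (+0.212)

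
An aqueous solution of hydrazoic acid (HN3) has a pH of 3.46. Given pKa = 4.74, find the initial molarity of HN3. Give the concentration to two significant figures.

C₀ = 7.0 × 10^-3 M

[H+] = 10^(-3.46) = 3.47 × 10^-4 M = x
Ka = 10^(−4.74) = 1.82 × 10^-5
Ka = x²/(C₀ − x) ⇒ C₀ = x + x²/Ka
C₀ = 3.47 × 10^-4 + (3.47 × 10^-4)²/(1.82 × 10^-5) = 6.96 × 10^-3 M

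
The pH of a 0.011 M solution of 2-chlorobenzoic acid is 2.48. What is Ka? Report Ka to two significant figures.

Ka = 1.4 × 10^-3

[H+] = 10^(-2.48) = 3.31 × 10^-3 M
At equilibrium [HA] = 0.011 − 3.31 × 10^-3 = 7.69 × 10^-3 M
Ka = [H+][A-]/[HA] = (3.31 × 10^-3)² / 7.69 × 10^-3 = 1.4 × 10^-3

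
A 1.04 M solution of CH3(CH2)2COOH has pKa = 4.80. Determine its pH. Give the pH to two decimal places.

CH3(CH2)2COOH ⇌ CH3(CH2)2COO- + H+
Ka = 10^(−4.80) = 1.58 × 10^-5
Ka = [H+]²/(1.04 − [H+]) = 1.58 × 10^-5
Neglecting [H+] in the denominator: [H+] = √(1.58 × 10^-5 × 1.04) = 4.05 × 10^-3 M
pH = −log(4.05 × 10^-3) = 2.39

pH = 2.39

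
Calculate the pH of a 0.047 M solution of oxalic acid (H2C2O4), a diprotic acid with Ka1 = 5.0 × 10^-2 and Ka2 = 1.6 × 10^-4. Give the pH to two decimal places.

Since Ka1 ≫ Ka2, the first ionization dominates [H+].
Ka1 = x²/(0.047 − x) = 5.0 × 10^-2
Solving the quadratic: x = (−Ka1 + √(Ka1² + 4·Ka1·C₀))/2 = 2.95 × 10^-2 M
pH = −log(2.95 × 10^-2) = 1.53

pH = 1.53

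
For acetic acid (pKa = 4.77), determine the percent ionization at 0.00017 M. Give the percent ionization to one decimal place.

CH3COOH ⇌ CH3COO- + H+; let x = [H+] at equilibrium.
Ka = 10^(−4.77) = 1.70 × 10^-5
Solve x² + 1.7e-05x − 2.89e-09 = 0 → x = 4.59 × 10^-5 M
% ionization = x/C₀ × 100% = 4.59 × 10^-5/0.00017 × 100% = 27.0%

27.0%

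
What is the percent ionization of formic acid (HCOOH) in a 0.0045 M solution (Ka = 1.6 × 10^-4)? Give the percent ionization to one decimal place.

HCOOH ⇌ HCOO- + H+; let x = [H+] at equilibrium.
Solve x² + 0.00016x − 7.2e-07 = 0 → x = 7.72 × 10^-4 M
% ionization = x/C₀ × 100% = 7.72 × 10^-4/0.0045 × 100% = 17.2%

17.2%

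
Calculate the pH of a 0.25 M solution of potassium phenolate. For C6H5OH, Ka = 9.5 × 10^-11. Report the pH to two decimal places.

pH = 11.71

C6H5O- is the conjugate base of the weak acid C6H5OH.
Kb = Kw/Ka = 1.0×10^-14 / 9.5 × 10^-11 = 1.05 × 10^-4
From the ICE table, Kb = [OH-]²/(0.25 − [OH-]) = 1.05 × 10^-4.
Assume [OH-] ≪ 0.25: [OH-] ≈ √(1.05 × 10^-4 × 0.25) = 5.12 × 10^-3 M
pOH = 2.29, so pH = 14.00 − pOH = 11.71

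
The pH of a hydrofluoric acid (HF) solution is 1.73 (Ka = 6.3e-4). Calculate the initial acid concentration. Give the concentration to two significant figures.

[H+] = 10^(-1.73) = 1.86 × 10^-2 M = x
Ka = x²/(C₀ − x) ⇒ C₀ = x + x²/Ka
C₀ = 1.86 × 10^-2 + (1.86 × 10^-2)²/(6.3 × 10^-4) = 5.68 × 10^-1 M

C₀ = 5.7 × 10^-1 M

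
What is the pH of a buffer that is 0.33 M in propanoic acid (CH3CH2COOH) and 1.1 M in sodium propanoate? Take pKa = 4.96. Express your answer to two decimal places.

pH = 5.48

Henderson–Hasselbalch: pH = pKa + log([CH3CH2COO-]/[CH3CH2COOH]) = 4.96 + log(1.1/0.33)
pH = 4.96 + (+0.523) = 5.48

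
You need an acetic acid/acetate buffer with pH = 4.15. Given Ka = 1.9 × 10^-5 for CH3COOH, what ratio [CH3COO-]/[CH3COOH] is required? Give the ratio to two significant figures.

pKa = -log(1.9 × 10^-5) = 4.721
pH = pKa + log(r) ⇒ log(r) = 4.15 − 4.721 = -0.571
r = [CH3COO-]/[CH3COOH] = 10^(-0.571) = 0.269

ratio = 0.27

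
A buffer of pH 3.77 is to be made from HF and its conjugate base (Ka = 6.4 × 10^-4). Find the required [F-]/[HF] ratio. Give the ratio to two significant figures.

ratio = 3.8

pKa = -log(6.4 × 10^-4) = 3.194
pH = pKa + log(r) ⇒ log(r) = 3.77 − 3.194 = +0.576
r = [F-]/[HF] = 10^(+0.576) = 3.77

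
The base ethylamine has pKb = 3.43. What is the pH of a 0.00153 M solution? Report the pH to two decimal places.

C2H5NH2 + H2O ⇌ C2H5NH3+ + OH-
Kb = 10^(−3.43) = 3.72 × 10^-4
From the ICE table, Kb = x²/(0.00153 − x) = 3.72 × 10^-4.
The 5% rule fails; solving x² + Kb·x − Kb·C₀ = 0 exactly:
x = [−0.000372 + √(0.000372² + 2.28e-06)]/2 = 5.91 × 10^-4 M
pOH = −log(5.91 × 10^-4) = 3.23; pH = 14.00 − 3.23 = 10.77

pH = 10.77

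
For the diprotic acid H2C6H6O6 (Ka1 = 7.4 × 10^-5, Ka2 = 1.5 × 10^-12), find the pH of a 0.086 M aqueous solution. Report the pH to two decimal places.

Since Ka1 ≫ Ka2, the first ionization dominates [H+].
Ka1 = x²/(0.086 − x) = 7.4 × 10^-5
x ≈ √(7.4 × 10^-5 × 0.086) = 2.52 × 10^-3 M
pH = −log(2.52 × 10^-3) = 2.60

pH = 2.60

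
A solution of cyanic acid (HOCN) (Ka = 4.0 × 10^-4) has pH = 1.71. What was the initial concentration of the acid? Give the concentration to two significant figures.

[H+] = 10^(-1.71) = 1.95 × 10^-2 M = x
Ka = x²/(C₀ − x) ⇒ C₀ = x + x²/Ka
C₀ = 1.95 × 10^-2 + (1.95 × 10^-2)²/(4.0 × 10^-4) = 9.70 × 10^-1 M

C₀ = 9.7 × 10^-1 M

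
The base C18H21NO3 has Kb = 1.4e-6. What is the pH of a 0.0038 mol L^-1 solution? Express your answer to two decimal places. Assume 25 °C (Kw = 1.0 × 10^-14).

C18H21NO3 + H2O ⇌ C18H22NO3+ + OH-
Kb = x²/(0.0038 − x) = 1.4 × 10^-6
Assume x ≪ 0.0038: x ≈ √(1.4 × 10^-6 × 0.0038) = 7.29 × 10^-5 M
pOH = 4.14, so pH = 14.00 − pOH = 9.86

pH = 9.86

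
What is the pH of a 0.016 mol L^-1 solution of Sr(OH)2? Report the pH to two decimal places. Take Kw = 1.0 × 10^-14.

Sr(OH)2 is a strong base (each formula unit releases 2 OH-); [OH-] = 0.032 M.
pOH = -log(0.032) = 1.49
pH = 14.00 - 1.49 = 12.51

pH = 12.51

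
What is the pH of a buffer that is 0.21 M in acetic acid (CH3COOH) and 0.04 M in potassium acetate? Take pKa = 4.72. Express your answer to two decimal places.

Henderson–Hasselbalch: pH = pKa + log([CH3COO-]/[CH3COOH]) = 4.72 + log(0.04/0.21)
pH = 4.72 + (-0.720) = 4.00

pH = 4.00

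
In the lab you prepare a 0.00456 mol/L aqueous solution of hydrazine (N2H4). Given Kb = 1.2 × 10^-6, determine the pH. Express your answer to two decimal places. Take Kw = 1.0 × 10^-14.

pH = 9.87

N2H4 + H2O ⇌ N2H5+ + OH-
Let x = [OH-] at equilibrium. Kb = x²/(0.00456 − x).
Assume x ≪ 0.00456: x ≈ √(1.2 × 10^-6 × 0.00456) = 7.40 × 10^-5 M
pOH = 4.13, so pH = 14.00 − pOH = 9.87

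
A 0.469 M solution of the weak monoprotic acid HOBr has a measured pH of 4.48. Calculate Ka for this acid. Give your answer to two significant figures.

Ka = 2.3 × 10^-9

[H+] = 10^(-4.48) = 3.31 × 10^-5 M
At equilibrium [HA] = 0.469 − 3.31 × 10^-5 = 4.69 × 10^-1 M
Ka = [H+][A-]/[HA] = (3.31 × 10^-5)² / 4.69 × 10^-1 = 2.3 × 10^-9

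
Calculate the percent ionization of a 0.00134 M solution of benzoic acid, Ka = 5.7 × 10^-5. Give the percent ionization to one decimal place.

18.6%

C6H5COOH ⇌ C6H5COO- + H+; let x = [H+] at equilibrium.
Solve x² + 5.7e-05x − 7.64e-08 = 0 → x = 2.49 × 10^-4 M
% ionization = x/C₀ × 100% = 2.49 × 10^-4/0.00134 × 100% = 18.6%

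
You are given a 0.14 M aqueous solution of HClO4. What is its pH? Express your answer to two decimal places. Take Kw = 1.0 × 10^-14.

pH = 0.85

HClO4 is a strong acid and dissociates completely, so [H+] = 0.14 M.
pH = -log(0.14) = 0.85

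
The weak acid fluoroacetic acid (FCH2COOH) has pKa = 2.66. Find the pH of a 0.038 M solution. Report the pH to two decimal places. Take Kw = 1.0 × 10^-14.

pH = 2.09

FCH2COOH ⇌ FCH2COO- + H+
Ka = 10^(−2.66) = 2.19 × 10^-3
Ka = [H+]²/(0.038 − [H+]) = 2.19 × 10^-3
Here C₀/Ka ≈ 17.4, so the small-[H+] approximation fails. Use the quadratic:
[H+] = (−Ka + √(Ka² + 4·Ka·C₀))/2 = 8.09 × 10^-3 M
pH = −log[H+] = −log(8.09 × 10^-3) = 2.09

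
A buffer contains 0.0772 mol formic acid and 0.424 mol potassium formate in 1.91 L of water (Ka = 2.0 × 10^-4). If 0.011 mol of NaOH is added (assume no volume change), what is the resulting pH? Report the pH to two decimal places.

pH = 4.52

OH- converts HCOOH to HCOO-: HCOOH → 0.0662 mol, HCOO- → 0.435 mol.
pKa = −log(2.0 × 10^-4) = 3.699
pH = pKa + log([A⁻]/[HA]) = 3.699 + log(0.435/0.0662) = 3.699 +0.818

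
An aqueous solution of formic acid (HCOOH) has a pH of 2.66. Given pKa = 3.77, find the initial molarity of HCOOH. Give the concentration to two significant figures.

C₀ = 3.0 × 10^-2 M

[H+] = 10^(-2.66) = 2.19 × 10^-3 M = x
Ka = 10^(−3.77) = 1.70 × 10^-4
Ka = x²/(C₀ − x) ⇒ C₀ = x + x²/Ka
C₀ = 2.19 × 10^-3 + (2.19 × 10^-3)²/(1.70 × 10^-4) = 3.04 × 10^-2 M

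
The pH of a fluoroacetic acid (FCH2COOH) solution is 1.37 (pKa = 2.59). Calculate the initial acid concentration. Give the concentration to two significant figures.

[H+] = 10^(-1.37) = 4.27 × 10^-2 M = x
Ka = 10^(−2.59) = 2.57 × 10^-3
Ka = x²/(C₀ − x) ⇒ C₀ = x + x²/Ka
C₀ = 4.27 × 10^-2 + (4.27 × 10^-2)²/(2.57 × 10^-3) = 7.52 × 10^-1 M

C₀ = 7.5 × 10^-1 M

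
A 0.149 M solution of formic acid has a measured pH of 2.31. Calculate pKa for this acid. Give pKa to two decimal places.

pKa = 3.78

[H+] = 10^(-2.31) = 4.90 × 10^-3 M
At equilibrium [HA] = 0.149 − 4.90 × 10^-3 = 1.44 × 10^-1 M
Ka = [H+][A-]/[HA] = (4.90 × 10^-3)² / 1.44 × 10^-1 = 1.67 × 10^-4
pKa = -log(1.67 × 10^-4) = 3.78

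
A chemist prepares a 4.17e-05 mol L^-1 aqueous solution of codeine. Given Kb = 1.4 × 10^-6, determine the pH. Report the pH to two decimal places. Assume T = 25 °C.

pH = 8.84

C18H21NO3 + H2O ⇌ C18H22NO3+ + OH-
Let x = [OH-] at equilibrium. Kb = x²/(4.17e-05 − x).
The 5% rule fails; solving x² + Kb·x − Kb·C₀ = 0 exactly:
x = (−Kb + √(Kb² + 4·Kb·C₀))/2 = 6.97 × 10^-6 M
pOH = 5.16, so pH = 14.00 − pOH = 8.84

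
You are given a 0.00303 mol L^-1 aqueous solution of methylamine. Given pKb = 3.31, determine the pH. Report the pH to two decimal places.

CH3NH2 + H2O ⇌ CH3NH3+ + OH-
Kb = 10^(−3.31) = 4.90 × 10^-4
Kb = x²/(0.00303 − x) = 4.90 × 10^-4
x is not negligible relative to C₀; solve x² + 0.00049·x − 1.48e-06 = 0.
x = [−0.00049 + √(0.00049² + 5.94e-06)]/2 = 9.98 × 10^-4 M
pOH = −log(9.98 × 10^-4) = 3.00; pH = 14.00 − 3.00 = 11.00

pH = 11.00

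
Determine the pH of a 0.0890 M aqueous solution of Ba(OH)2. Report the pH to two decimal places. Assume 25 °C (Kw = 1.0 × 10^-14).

pH = 13.25

Ba(OH)2 is a strong base (each formula unit releases 2 OH-); [OH-] = 0.178 M.
pOH = -log(0.178) = 0.75
pH = 14.00 - 0.75 = 13.25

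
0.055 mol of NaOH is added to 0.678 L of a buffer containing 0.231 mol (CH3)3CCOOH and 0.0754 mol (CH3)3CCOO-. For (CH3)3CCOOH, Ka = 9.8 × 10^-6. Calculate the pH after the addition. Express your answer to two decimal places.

After neutralization: n((CH3)3CCOOH) = 0.176 mol, n((CH3)3CCOO-) = 0.13 mol.
pKa = −log(9.8 × 10^-6) = 5.009
pH = pKa + log([A⁻]/[HA]) = 5.009 + log(0.13/0.176) = 5.009 -0.132

pH = 4.88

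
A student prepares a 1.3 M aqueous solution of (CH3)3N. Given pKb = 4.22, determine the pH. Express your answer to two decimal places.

(CH3)3N + H2O ⇌ (CH3)3NH+ + OH-
Kb = 10^(−4.22) = 6.03 × 10^-5
Kb = x²/(1.3 − x) = 6.03 × 10^-5
Neglecting x in the denominator: x = √(6.03 × 10^-5 × 1.3) = 8.85 × 10^-3 M
(x/C₀ = 0.68% < 5%, so the approximation holds.)
pOH = 2.05, so pH = 14.00 − pOH = 11.95

pH = 11.95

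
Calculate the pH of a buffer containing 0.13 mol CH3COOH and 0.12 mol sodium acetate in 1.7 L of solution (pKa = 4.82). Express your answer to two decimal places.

pH = pKa + log([A⁻]/[HA]) = 4.82 + log(0.12/0.13)
pH = 4.82 + (-0.035) = 4.79

pH = 4.79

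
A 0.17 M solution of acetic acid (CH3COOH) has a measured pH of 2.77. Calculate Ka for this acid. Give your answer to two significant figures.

Ka = 1.7 × 10^-5

[H+] = 10^(-2.77) = 1.70 × 10^-3 M
At equilibrium [HA] = 0.17 − 1.70 × 10^-3 = 1.68 × 10^-1 M
Ka = [H+][A-]/[HA] = (1.70 × 10^-3)² / 1.68 × 10^-1 = 1.7 × 10^-5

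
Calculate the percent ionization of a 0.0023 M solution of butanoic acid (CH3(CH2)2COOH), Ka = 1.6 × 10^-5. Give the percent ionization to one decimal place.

8.0%

CH3(CH2)2COOH ⇌ CH3(CH2)2COO- + H+; let x = [H+] at equilibrium.
Ka = x²/(C₀ − x); solving the quadratic gives x = 1.84 × 10^-4 M.
% ionization = x/C₀ × 100% = 1.84 × 10^-4/0.0023 × 100% = 8.0%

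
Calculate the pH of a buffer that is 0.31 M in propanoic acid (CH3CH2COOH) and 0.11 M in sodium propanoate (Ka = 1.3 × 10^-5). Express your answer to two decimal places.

pKa = −log(1.3 × 10^-5) = 4.886
Using pH = pKa + log([base]/[acid]) with [base]/[acid] = 0.11/0.31:
pH = 4.886 + (-0.450) = 4.44

pH = 4.44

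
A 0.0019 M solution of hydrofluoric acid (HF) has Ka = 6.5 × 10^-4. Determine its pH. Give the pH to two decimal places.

HF ⇌ F- + H+
Ka = [H+]²/(0.0019 − [H+]) = 6.5 × 10^-4
The 5% rule fails; solving [H+]² + Ka·[H+] − Ka·C₀ = 0 exactly:
[H+] = [−0.00065 + √(0.00065² + 4.94e-06)]/2 = 8.33 × 10^-4 M
pH = −log(8.33 × 10^-4) = 3.08

pH = 3.08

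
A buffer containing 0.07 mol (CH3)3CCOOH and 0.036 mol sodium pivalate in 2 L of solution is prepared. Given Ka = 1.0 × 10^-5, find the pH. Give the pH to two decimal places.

pKa = −log(1.0 × 10^-5) = 5.000
Henderson–Hasselbalch: pH = pKa + log([(CH3)3CCOO-]/[(CH3)3CCOOH]) = 5.000 + log(0.036/0.07)
pH = 5.000 + (-0.289) = 4.71

pH = 4.71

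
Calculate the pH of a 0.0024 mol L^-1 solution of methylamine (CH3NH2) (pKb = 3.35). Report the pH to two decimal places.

CH3NH2 + H2O ⇌ CH3NH3+ + OH-
Kb = 10^(−3.35) = 4.47 × 10^-4
Kb = [OH-]²/(0.0024 − [OH-]) = 4.47 × 10^-4
The 5% rule fails; solving [OH-]² + Kb·[OH-] − Kb·C₀ = 0 exactly:
[OH-] = [−0.000447 + √(0.000447² + 4.29e-06)]/2 = 8.36 × 10^-4 M
pOH = 3.08, so pH = 14.00 − pOH = 10.92

pH = 10.92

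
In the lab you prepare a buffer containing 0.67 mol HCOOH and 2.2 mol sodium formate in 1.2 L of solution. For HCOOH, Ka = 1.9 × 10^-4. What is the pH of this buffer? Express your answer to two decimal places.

pH = 4.24

pKa = −log(1.9 × 10^-4) = 3.721
Using pH = pKa + log([base]/[acid]) with [base]/[acid] = 2.2/0.67:
pH = 3.721 + (+0.516) = 4.24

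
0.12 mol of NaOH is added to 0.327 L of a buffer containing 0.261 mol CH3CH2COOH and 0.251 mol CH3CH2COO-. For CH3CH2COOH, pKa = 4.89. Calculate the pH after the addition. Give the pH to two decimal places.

After neutralization: n(CH3CH2COOH) = 0.141 mol, n(CH3CH2COO-) = 0.371 mol.
pH = pKa + log([A⁻]/[HA]) = 4.89 + log(0.371/0.141) = 4.89 +0.420

pH = 5.31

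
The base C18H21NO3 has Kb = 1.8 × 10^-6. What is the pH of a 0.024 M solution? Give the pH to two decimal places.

C18H21NO3 + H2O ⇌ C18H22NO3+ + OH-
From the ICE table, Kb = [OH-]²/(0.024 − [OH-]) = 1.8 × 10^-6.
Since Kb ≪ C₀, [OH-] ≈ √(Kb·C₀) = 2.08 × 10^-4 M.
([OH-]/C₀ = 0.87% < 5%, so the approximation holds.)
pOH = 3.68, so pH = 14.00 − pOH = 10.32

pH = 10.32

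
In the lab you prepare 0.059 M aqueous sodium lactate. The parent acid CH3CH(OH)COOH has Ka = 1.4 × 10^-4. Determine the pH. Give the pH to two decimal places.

CH3CH(OH)COO- is the conjugate base of the weak acid CH3CH(OH)COOH.
Kb = Kw/Ka = 1.0×10^-14 / 1.4 × 10^-4 = 7.14 × 10^-11
Kb = [OH-]²/(0.059 − [OH-]) = 7.14 × 10^-11
Neglecting [OH-] in the denominator: [OH-] = √(7.14 × 10^-11 × 0.059) = 2.05 × 10^-6 M
([OH-]/C₀ = 0.0035% < 5%, so the approximation holds.)
pOH = −log(2.05 × 10^-6) = 5.69; pH = 14.00 − 5.69 = 8.31

pH = 8.31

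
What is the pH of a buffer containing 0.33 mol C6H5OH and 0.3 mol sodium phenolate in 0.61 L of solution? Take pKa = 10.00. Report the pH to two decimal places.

pH = 9.96

Henderson–Hasselbalch: pH = pKa + log([C6H5O-]/[C6H5OH]) = 10.00 + log(0.3/0.33)
pH = 10.00 + (-0.041) = 9.96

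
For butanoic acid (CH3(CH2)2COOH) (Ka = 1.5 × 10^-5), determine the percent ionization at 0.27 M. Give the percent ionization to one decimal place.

0.7%

CH3(CH2)2COOH ⇌ CH3(CH2)2COO- + H+; let x = [H+] at equilibrium.
x ≈ √(Ka·C₀) = √(1.5 × 10^-5 × 0.27) = 2.01 × 10^-3 M
% ionization = x/C₀ × 100% = 2.01 × 10^-3/0.27 × 100% = 0.7%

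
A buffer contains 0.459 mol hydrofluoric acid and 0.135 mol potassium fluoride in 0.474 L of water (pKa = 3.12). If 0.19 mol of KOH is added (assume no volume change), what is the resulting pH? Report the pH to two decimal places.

pH = 3.20

OH- converts HF to F-: HF → 0.269 mol, F- → 0.325 mol.
pH = pKa + log([A⁻]/[HA]) = 3.12 + log(0.325/0.269) = 3.12 +0.082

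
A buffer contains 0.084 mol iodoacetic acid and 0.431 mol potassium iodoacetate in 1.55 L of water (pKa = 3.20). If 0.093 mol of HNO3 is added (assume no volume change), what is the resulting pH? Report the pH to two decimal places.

After neutralization: n(ICH2COOH) = 0.177 mol, n(ICH2COO-) = 0.338 mol.
pH = pKa + log(n_ICH2COO-/n_ICH2COOH) = 3.20 + log(0.338/0.177) = 3.20 + (+0.281)

pH = 3.48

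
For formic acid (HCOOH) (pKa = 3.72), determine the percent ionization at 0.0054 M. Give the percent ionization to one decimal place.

HCOOH ⇌ HCOO- + H+; let x = [H+] at equilibrium.
Ka = 10^(−3.72) = 1.91 × 10^-4
Ka = x²/(C₀ − x); solving the quadratic gives x = 9.25 × 10^-4 M.
% ionization = x/C₀ × 100% = 9.25 × 10^-4/0.0054 × 100% = 17.1%

17.1%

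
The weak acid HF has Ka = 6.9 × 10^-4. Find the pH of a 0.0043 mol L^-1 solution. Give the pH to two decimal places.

HF ⇌ F- + H+
Ka = x²/(0.0043 − x) = 6.9 × 10^-4
x is not negligible relative to C₀; solve x² + 0.00069·x − 2.97e-06 = 0.
x = (−Ka + √(Ka² + 4·Ka·C₀))/2 = 1.41 × 10^-3 M
pH = −log[H+] = −log(1.41 × 10^-3) = 2.85

pH = 2.85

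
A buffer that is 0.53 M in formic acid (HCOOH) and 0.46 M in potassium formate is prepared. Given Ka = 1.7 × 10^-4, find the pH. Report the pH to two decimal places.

pKa = −log(1.7 × 10^-4) = 3.770
Using pH = pKa + log([base]/[acid]) with [base]/[acid] = 0.46/0.53:
pH = 3.770 + (-0.062) = 3.71

pH = 3.71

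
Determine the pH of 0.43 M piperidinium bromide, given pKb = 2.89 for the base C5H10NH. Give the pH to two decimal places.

C5H10NH2+ is the conjugate acid of the weak base C5H10NH.
Kb = 10^(−2.89) = 1.29 × 10^-3
Ka = Kw/Kb = 1.0×10^-14 / 1.29 × 10^-3 = 7.75 × 10^-12
From the ICE table, Ka = [H+]²/(0.43 − [H+]) = 7.75 × 10^-12.
Neglecting [H+] in the denominator: [H+] = √(7.75 × 10^-12 × 0.43) = 1.83 × 10^-6 M
Check: 0.00042% ionized — well under 5%, approximation valid.
pH = −log[H+] = −log(1.83 × 10^-6) = 5.74

pH = 5.74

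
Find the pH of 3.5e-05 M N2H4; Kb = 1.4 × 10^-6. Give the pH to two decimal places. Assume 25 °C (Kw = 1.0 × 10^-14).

pH = 8.80

N2H4 + H2O ⇌ N2H5+ + OH-
Let x = [OH-] at equilibrium. Kb = x²/(3.5e-05 − x).
The 5% rule fails; solving x² + Kb·x − Kb·C₀ = 0 exactly:
x = (−Kb + √(Kb² + 4·Kb·C₀))/2 = 6.33 × 10^-6 M
pOH = −log(6.33 × 10^-6) = 5.20; pH = 14.00 − 5.20 = 8.80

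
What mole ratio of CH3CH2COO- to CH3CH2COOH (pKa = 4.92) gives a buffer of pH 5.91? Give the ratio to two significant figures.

ratio = 9.8

pH = pKa + log(r) ⇒ log(r) = 5.91 − 4.92 = +0.99
r = [CH3CH2COO-]/[CH3CH2COOH] = 10^(+0.99) = 9.77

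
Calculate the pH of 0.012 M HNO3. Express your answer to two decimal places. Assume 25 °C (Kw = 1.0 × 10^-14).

pH = 1.92

HNO3 is a strong acid and dissociates completely, so [H+] = 0.012 M.
pH = -log(0.012) = 1.92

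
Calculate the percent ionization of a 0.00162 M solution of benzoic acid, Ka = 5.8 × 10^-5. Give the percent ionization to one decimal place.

C6H5COOH ⇌ C6H5COO- + H+; let x = [H+] at equilibrium.
Solve x² + 5.8e-05x − 9.4e-08 = 0 → x = 2.79 × 10^-4 M
% ionization = x/C₀ × 100% = 2.79 × 10^-4/0.00162 × 100% = 17.2%

17.2%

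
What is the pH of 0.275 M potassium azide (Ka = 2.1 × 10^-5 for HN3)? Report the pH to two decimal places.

pH = 9.06

N3- is the conjugate base of the weak acid HN3.
Kb = Kw/Ka = 1.0×10^-14 / 2.1 × 10^-5 = 4.76 × 10^-10
From the ICE table, Kb = [OH-]²/(0.275 − [OH-]) = 4.76 × 10^-10.
Since Kb ≪ C₀, [OH-] ≈ √(Kb·C₀) = 1.14 × 10^-5 M.
Check: 0.0042% ionized — well under 5%, approximation valid.
pOH = 4.94, so pH = 14.00 − pOH = 9.06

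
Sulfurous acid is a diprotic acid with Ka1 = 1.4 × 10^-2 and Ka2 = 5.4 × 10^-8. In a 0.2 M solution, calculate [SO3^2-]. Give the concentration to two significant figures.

5.4 × 10^-8 M

First ionization gives [H+] ≈ [HSO3-] = 4.64 × 10^-2 M.
Second step: Ka2 = [H+][SO3^2-]/[HSO3-] ≈ [SO3^2-] (since [H+] ≈ [HSO3-]).
So [SO3^2-] ≈ Ka2.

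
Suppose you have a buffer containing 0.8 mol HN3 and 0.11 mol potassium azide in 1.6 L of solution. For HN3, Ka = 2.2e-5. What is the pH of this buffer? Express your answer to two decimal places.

pH = 3.80

pKa = −log(2.2 × 10^-5) = 4.658
pH = pKa + log([A⁻]/[HA]) = 4.658 + log(0.11/0.8)
pH = 4.658 + (-0.862) = 3.80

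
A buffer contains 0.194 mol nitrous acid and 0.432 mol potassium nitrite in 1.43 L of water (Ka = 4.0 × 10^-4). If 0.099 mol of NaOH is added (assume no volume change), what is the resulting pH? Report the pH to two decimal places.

pH = 4.15

OH- converts HNO2 to NO2-: HNO2 → 0.095 mol, NO2- → 0.531 mol.
pKa = −log(4.0 × 10^-4) = 3.398
Henderson–Hasselbalch with mole ratio 0.531/0.095: pH = 3.398 + (+0.747)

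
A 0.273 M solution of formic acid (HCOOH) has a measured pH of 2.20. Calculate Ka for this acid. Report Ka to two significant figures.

[H+] = 10^(-2.20) = 6.31 × 10^-3 M
At equilibrium [HA] = 0.273 − 6.31 × 10^-3 = 2.67 × 10^-1 M
Ka = [H+][A-]/[HA] = (6.31 × 10^-3)² / 2.67 × 10^-1 = 1.5 × 10^-4

Ka = 1.5 × 10^-4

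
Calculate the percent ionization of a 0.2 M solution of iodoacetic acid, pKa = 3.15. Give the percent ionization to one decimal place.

5.8%

ICH2COOH ⇌ ICH2COO- + H+; let x = [H+] at equilibrium.
Ka = 10^(−3.15) = 7.08 × 10^-4
Solve x² + 0.000708x − 0.000142 = 0 → x = 1.16 × 10^-2 M
Fraction ionized = 1.16 × 10^-2 / 0.2 = 0.0580 → 5.8%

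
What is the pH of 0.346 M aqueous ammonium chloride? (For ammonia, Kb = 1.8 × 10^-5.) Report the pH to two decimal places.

pH = 4.86

NH4+ is the conjugate acid of the weak base NH3.
Ka = Kw/Kb = 1.0×10^-14 / 1.8 × 10^-5 = 5.56 × 10^-10
Let x = [H+] at equilibrium. Ka = x²/(0.346 − x).
Assume x ≪ 0.346: x ≈ √(5.56 × 10^-10 × 0.346) = 1.39 × 10^-5 M
(x/C₀ = 0.004% < 5%, so the approximation holds.)
pH = −log(1.39 × 10^-5) = 4.86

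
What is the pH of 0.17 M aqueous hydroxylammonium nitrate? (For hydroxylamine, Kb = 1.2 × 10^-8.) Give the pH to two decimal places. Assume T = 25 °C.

NH3OH+ is the conjugate acid of the weak base NH2OH.
Ka = Kw/Kb = 1.0×10^-14 / 1.2 × 10^-8 = 8.33 × 10^-7
Ka = [H+]²/(0.17 − [H+]) = 8.33 × 10^-7
Neglecting [H+] in the denominator: [H+] = √(8.33 × 10^-7 × 0.17) = 3.76 × 10^-4 M
([H+]/C₀ = 0.22% < 5%, so the approximation holds.)
pH = −log[H+] = −log(3.76 × 10^-4) = 3.42

pH = 3.42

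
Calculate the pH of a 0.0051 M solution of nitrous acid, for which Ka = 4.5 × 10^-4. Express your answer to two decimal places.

HNO2 ⇌ NO2- + H+
From the ICE table, Ka = [H+]²/(0.0051 − [H+]) = 4.5 × 10^-4.
Here C₀/Ka ≈ 11.3, so the small-[H+] approximation fails. Use the quadratic:
[H+] = (−Ka + √(Ka² + 4·Ka·C₀))/2 = 1.31 × 10^-3 M
pH = −log(1.31 × 10^-3) = 2.88

pH = 2.88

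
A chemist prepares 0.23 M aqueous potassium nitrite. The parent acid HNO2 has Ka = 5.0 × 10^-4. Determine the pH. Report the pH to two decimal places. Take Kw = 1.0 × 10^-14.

pH = 8.33

NO2- is the conjugate base of the weak acid HNO2.
Kb = Kw/Ka = 1.0×10^-14 / 5.0 × 10^-4 = 2.00 × 10^-11
From the ICE table, Kb = [OH-]²/(0.23 − [OH-]) = 2.00 × 10^-11.
Assume [OH-] ≪ 0.23: [OH-] ≈ √(2.00 × 10^-11 × 0.23) = 2.14 × 10^-6 M
pOH = −log(2.14 × 10^-6) = 5.67; pH = 14.00 − 5.67 = 8.33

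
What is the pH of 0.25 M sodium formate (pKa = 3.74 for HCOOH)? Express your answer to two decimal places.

pH = 8.57

HCOO- is the conjugate base of the weak acid HCOOH.
Ka = 10^(−3.74) = 1.82 × 10^-4
Kb = Kw/Ka = 1.0×10^-14 / 1.82 × 10^-4 = 5.49 × 10^-11
From the ICE table, Kb = x²/(0.25 − x) = 5.49 × 10^-11.
Assume x ≪ 0.25: x ≈ √(5.49 × 10^-11 × 0.25) = 3.70 × 10^-6 M
pOH = −log(3.70 × 10^-6) = 5.43; pH = 14.00 − 5.43 = 8.57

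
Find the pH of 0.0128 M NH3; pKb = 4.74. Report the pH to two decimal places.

NH3 + H2O ⇌ NH4+ + OH-
Kb = 10^(−4.74) = 1.82 × 10^-5
Let x = [OH-] at equilibrium. Kb = x²/(0.0128 − x).
Neglecting x in the denominator: x = √(1.82 × 10^-5 × 0.0128) = 4.83 × 10^-4 M
(x/C₀ = 3.8% < 5%, so the approximation holds.)
pOH = −log(4.83 × 10^-4) = 3.32; pH = 14.00 − 3.32 = 10.68

pH = 10.68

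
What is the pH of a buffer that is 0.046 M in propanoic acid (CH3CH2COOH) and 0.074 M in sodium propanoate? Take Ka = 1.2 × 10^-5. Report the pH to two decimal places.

pKa = −log(1.2 × 10^-5) = 4.921
Using pH = pKa + log([base]/[acid]) with [base]/[acid] = 0.074/0.046:
pH = 4.921 + (+0.206) = 5.13

pH = 5.13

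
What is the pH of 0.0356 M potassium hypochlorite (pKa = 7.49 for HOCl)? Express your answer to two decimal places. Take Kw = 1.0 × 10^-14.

pH = 10.02

OCl- is the conjugate base of the weak acid HOCl.
Ka = 10^(−7.49) = 3.24 × 10^-8
Kb = Kw/Ka = 1.0×10^-14 / 3.24 × 10^-8 = 3.09 × 10^-7
Kb = x²/(0.0356 − x) = 3.09 × 10^-7
Assume x ≪ 0.0356: x ≈ √(3.09 × 10^-7 × 0.0356) = 1.05 × 10^-4 M
pOH = 3.98, so pH = 14.00 − pOH = 10.02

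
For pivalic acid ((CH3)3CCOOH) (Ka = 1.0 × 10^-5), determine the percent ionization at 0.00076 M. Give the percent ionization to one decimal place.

10.8%

(CH3)3CCOOH ⇌ (CH3)3CCOO- + H+; let x = [H+] at equilibrium.
Solve x² + 1e-05x − 7.6e-09 = 0 → x = 8.23 × 10^-5 M
Fraction ionized = 8.23 × 10^-5 / 0.00076 = 0.1083 → 10.8%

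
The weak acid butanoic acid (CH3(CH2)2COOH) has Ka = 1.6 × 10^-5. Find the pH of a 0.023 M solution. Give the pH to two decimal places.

CH3(CH2)2COOH ⇌ CH3(CH2)2COO- + H+
Ka = [H+]²/(0.023 − [H+]) = 1.6 × 10^-5
Assume [H+] ≪ 0.023: [H+] ≈ √(1.6 × 10^-5 × 0.023) = 6.07 × 10^-4 M
pH = −log(6.07 × 10^-4) = 3.22

pH = 3.22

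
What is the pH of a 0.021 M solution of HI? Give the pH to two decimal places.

pH = 1.68

HI is a strong acid and dissociates completely, so [H+] = 0.021 M.
pH = -log(0.021) = 1.68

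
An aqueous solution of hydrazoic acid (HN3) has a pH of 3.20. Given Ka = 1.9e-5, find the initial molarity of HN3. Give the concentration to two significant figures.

C₀ = 2.2 × 10^-2 M

[H+] = 10^(-3.20) = 6.31 × 10^-4 M = x
Ka = x²/(C₀ − x) ⇒ C₀ = x + x²/Ka
C₀ = 6.31 × 10^-4 + (6.31 × 10^-4)²/(1.9 × 10^-5) = 2.16 × 10^-2 M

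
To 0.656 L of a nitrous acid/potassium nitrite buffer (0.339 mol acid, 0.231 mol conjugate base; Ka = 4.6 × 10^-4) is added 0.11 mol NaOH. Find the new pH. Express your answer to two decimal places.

pH = 3.51

OH- converts HNO2 to NO2-: HNO2 → 0.229 mol, NO2- → 0.341 mol.
pKa = −log(4.6 × 10^-4) = 3.337
Henderson–Hasselbalch with mole ratio 0.341/0.229: pH = 3.337 + (+0.173)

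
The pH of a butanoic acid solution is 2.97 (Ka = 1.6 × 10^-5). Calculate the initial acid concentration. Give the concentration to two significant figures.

C₀ = 7.3 × 10^-2 M

[H+] = 10^(-2.97) = 1.07 × 10^-3 M = x
Ka = x²/(C₀ − x) ⇒ C₀ = x + x²/Ka
C₀ = 1.07 × 10^-3 + (1.07 × 10^-3)²/(1.6 × 10^-5) = 7.26 × 10^-2 M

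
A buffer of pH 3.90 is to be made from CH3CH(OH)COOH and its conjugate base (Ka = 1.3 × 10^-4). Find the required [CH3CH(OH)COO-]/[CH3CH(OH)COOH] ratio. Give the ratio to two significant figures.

ratio = 1.0

pKa = -log(1.3 × 10^-4) = 3.886
pH = pKa + log(r) ⇒ log(r) = 3.90 − 3.886 = +0.014
r = [CH3CH(OH)COO-]/[CH3CH(OH)COOH] = 10^(+0.014) = 1.03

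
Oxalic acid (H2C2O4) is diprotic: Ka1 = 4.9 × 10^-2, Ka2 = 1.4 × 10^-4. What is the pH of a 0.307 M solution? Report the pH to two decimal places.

Since Ka1 ≫ Ka2, the first ionization dominates [H+].
Ka1 = x²/(0.307 − x) = 4.9 × 10^-2
Solving the quadratic: x = (−Ka1 + √(Ka1² + 4·Ka1·C₀))/2 = 1.01 × 10^-1 M
pH = −log(1.01 × 10^-1) = 1.00

pH = 1.00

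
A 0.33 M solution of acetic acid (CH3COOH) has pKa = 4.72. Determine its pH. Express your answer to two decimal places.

CH3COOH ⇌ CH3COO- + H+
Ka = 10^(−4.72) = 1.91 × 10^-5
Ka = x²/(0.33 − x) = 1.91 × 10^-5
Assume x ≪ 0.33: x ≈ √(1.91 × 10^-5 × 0.33) = 2.51 × 10^-3 M
Check: 0.76% ionized — well under 5%, approximation valid.
pH = −log[H+] = −log(2.51 × 10^-3) = 2.60

pH = 2.60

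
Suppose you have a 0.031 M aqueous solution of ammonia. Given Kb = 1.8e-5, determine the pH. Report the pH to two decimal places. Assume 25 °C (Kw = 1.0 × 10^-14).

pH = 10.87

NH3 + H2O ⇌ NH4+ + OH-
From the ICE table, Kb = [OH-]²/(0.031 − [OH-]) = 1.8 × 10^-5.
Neglecting [OH-] in the denominator: [OH-] = √(1.8 × 10^-5 × 0.031) = 7.47 × 10^-4 M
([OH-]/C₀ = 2.4% < 5%, so the approximation holds.)
pOH = −log(7.47 × 10^-4) = 3.13; pH = 14.00 − 3.13 = 10.87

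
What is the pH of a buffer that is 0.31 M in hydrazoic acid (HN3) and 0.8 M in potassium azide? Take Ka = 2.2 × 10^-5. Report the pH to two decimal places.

pH = 5.07

pKa = −log(2.2 × 10^-5) = 4.658
Henderson–Hasselbalch: pH = pKa + log([N3-]/[HN3]) = 4.658 + log(0.8/0.31)
pH = 4.658 + (+0.412) = 5.07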